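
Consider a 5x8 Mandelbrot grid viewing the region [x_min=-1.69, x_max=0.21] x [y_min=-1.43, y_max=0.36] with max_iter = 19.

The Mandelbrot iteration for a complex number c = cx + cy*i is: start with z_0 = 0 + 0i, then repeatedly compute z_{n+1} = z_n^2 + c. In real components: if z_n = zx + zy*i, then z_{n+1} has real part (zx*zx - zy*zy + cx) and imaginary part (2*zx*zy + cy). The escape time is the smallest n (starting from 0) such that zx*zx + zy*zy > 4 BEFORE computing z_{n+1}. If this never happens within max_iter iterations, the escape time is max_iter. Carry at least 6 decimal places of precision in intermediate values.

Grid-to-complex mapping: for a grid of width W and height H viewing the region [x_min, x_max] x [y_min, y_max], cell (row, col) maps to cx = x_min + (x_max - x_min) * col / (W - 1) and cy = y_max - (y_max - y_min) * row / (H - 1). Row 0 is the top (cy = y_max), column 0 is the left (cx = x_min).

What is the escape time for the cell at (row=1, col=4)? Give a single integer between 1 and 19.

z_0 = 0 + 0i, c = 0.2100 + 0.1043i
Iter 1: z = 0.2100 + 0.1043i, |z|^2 = 0.0550
Iter 2: z = 0.2432 + 0.1481i, |z|^2 = 0.0811
Iter 3: z = 0.2472 + 0.1763i, |z|^2 = 0.0922
Iter 4: z = 0.2400 + 0.1915i, |z|^2 = 0.0943
Iter 5: z = 0.2310 + 0.1962i, |z|^2 = 0.0918
Iter 6: z = 0.2248 + 0.1949i, |z|^2 = 0.0885
Iter 7: z = 0.2226 + 0.1919i, |z|^2 = 0.0864
Iter 8: z = 0.2227 + 0.1897i, |z|^2 = 0.0856
Iter 9: z = 0.2236 + 0.1888i, |z|^2 = 0.0856
Iter 10: z = 0.2244 + 0.1887i, |z|^2 = 0.0859
Iter 11: z = 0.2247 + 0.1890i, |z|^2 = 0.0862
Iter 12: z = 0.2248 + 0.1892i, |z|^2 = 0.0863
Iter 13: z = 0.2247 + 0.1894i, |z|^2 = 0.0864
Iter 14: z = 0.2246 + 0.1894i, |z|^2 = 0.0863
Iter 15: z = 0.2246 + 0.1894i, |z|^2 = 0.0863
Iter 16: z = 0.2246 + 0.1894i, |z|^2 = 0.0863
Iter 17: z = 0.2246 + 0.1893i, |z|^2 = 0.0863
Iter 18: z = 0.2246 + 0.1893i, |z|^2 = 0.0863

Answer: 19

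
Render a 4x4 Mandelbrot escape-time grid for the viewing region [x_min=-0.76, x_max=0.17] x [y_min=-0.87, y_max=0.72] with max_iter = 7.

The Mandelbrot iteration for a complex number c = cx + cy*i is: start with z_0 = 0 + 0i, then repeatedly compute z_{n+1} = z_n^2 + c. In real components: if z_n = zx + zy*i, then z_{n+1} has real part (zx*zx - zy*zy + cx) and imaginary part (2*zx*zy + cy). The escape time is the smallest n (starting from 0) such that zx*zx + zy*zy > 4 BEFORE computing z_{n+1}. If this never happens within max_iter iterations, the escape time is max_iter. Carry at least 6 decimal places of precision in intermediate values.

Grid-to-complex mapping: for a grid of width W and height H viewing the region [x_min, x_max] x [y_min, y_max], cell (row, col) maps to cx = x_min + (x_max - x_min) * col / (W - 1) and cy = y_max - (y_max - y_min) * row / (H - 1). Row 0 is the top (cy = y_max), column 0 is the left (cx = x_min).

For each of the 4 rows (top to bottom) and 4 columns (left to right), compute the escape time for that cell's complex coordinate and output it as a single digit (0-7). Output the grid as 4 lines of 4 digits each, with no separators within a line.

Answer: 4776
7777
7777
4575

Derivation:
(row=0, col=0): c = -0.7600 + 0.7200i → escape time 4
(row=0, col=1): c = -0.4500 + 0.7200i → escape time 7
(row=0, col=2): c = -0.1400 + 0.7200i → escape time 7
(row=0, col=3): c = 0.1700 + 0.7200i → escape time 6
(row=1, col=0): c = -0.7600 + 0.1900i → escape time 7
(row=1, col=1): c = -0.4500 + 0.1900i → escape time 7
(row=1, col=2): c = -0.1400 + 0.1900i → escape time 7
(row=1, col=3): c = 0.1700 + 0.1900i → escape time 7
(row=2, col=0): c = -0.7600 + -0.3400i → escape time 7
(row=2, col=1): c = -0.4500 + -0.3400i → escape time 7
(row=2, col=2): c = -0.1400 + -0.3400i → escape time 7
(row=2, col=3): c = 0.1700 + -0.3400i → escape time 7
(row=3, col=0): c = -0.7600 + -0.8700i → escape time 4
(row=3, col=1): c = -0.4500 + -0.8700i → escape time 5
(row=3, col=2): c = -0.1400 + -0.8700i → escape time 7
(row=3, col=3): c = 0.1700 + -0.8700i → escape time 5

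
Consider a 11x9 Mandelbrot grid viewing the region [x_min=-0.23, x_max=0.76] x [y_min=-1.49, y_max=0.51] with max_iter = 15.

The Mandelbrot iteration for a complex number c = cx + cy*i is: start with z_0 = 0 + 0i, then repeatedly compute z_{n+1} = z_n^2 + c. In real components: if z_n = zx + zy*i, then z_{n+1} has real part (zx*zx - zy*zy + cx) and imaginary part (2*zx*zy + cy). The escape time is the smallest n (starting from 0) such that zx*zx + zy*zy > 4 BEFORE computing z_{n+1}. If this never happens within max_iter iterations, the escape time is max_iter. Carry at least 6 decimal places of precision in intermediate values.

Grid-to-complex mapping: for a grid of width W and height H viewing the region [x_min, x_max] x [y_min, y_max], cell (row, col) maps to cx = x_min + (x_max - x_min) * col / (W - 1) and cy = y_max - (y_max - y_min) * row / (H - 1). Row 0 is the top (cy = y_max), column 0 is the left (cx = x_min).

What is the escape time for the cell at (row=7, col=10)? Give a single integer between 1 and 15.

Answer: 2

Derivation:
z_0 = 0 + 0i, c = 0.7600 + -1.2400i
Iter 1: z = 0.7600 + -1.2400i, |z|^2 = 2.1152
Iter 2: z = -0.2000 + -3.1248i, |z|^2 = 9.8044
Escaped at iteration 2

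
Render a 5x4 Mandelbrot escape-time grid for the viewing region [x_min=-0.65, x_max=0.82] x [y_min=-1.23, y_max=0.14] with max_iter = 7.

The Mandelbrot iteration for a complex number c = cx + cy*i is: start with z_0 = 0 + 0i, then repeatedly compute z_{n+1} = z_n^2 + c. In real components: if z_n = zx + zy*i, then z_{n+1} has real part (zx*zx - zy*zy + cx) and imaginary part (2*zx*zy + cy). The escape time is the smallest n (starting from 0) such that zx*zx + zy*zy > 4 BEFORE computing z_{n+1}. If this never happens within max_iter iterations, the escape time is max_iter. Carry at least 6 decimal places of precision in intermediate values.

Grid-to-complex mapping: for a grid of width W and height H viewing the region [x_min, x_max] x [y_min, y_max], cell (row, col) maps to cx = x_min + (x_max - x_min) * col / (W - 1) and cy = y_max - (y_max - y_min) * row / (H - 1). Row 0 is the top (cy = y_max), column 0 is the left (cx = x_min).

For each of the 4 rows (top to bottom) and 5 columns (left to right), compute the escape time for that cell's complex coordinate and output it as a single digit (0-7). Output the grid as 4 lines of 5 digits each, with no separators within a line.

Answer: 77763
77773
47742
33222

Derivation:
(row=0, col=0): c = -0.6500 + 0.1400i → escape time 7
(row=0, col=1): c = -0.2825 + 0.1400i → escape time 7
(row=0, col=2): c = 0.0850 + 0.1400i → escape time 7
(row=0, col=3): c = 0.4525 + 0.1400i → escape time 6
(row=0, col=4): c = 0.8200 + 0.1400i → escape time 3
(row=1, col=0): c = -0.6500 + -0.3167i → escape time 7
(row=1, col=1): c = -0.2825 + -0.3167i → escape time 7
(row=1, col=2): c = 0.0850 + -0.3167i → escape time 7
(row=1, col=3): c = 0.4525 + -0.3167i → escape time 7
(row=1, col=4): c = 0.8200 + -0.3167i → escape time 3
(row=2, col=0): c = -0.6500 + -0.7733i → escape time 4
(row=2, col=1): c = -0.2825 + -0.7733i → escape time 7
(row=2, col=2): c = 0.0850 + -0.7733i → escape time 7
(row=2, col=3): c = 0.4525 + -0.7733i → escape time 4
(row=2, col=4): c = 0.8200 + -0.7733i → escape time 2
(row=3, col=0): c = -0.6500 + -1.2300i → escape time 3
(row=3, col=1): c = -0.2825 + -1.2300i → escape time 3
(row=3, col=2): c = 0.0850 + -1.2300i → escape time 2
(row=3, col=3): c = 0.4525 + -1.2300i → escape time 2
(row=3, col=4): c = 0.8200 + -1.2300i → escape time 2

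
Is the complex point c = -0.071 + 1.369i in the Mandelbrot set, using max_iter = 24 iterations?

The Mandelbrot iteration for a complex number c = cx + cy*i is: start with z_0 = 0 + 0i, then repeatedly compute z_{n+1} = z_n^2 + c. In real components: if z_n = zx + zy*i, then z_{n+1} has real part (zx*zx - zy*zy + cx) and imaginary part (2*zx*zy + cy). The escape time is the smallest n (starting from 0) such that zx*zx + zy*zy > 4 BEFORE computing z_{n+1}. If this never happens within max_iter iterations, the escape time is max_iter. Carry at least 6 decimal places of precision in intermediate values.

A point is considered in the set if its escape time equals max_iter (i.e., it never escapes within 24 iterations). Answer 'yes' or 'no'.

Answer: no

Derivation:
z_0 = 0 + 0i, c = -0.0710 + 1.3690i
Iter 1: z = -0.0710 + 1.3690i, |z|^2 = 1.8792
Iter 2: z = -1.9401 + 1.1746i, |z|^2 = 5.1438
Escaped at iteration 2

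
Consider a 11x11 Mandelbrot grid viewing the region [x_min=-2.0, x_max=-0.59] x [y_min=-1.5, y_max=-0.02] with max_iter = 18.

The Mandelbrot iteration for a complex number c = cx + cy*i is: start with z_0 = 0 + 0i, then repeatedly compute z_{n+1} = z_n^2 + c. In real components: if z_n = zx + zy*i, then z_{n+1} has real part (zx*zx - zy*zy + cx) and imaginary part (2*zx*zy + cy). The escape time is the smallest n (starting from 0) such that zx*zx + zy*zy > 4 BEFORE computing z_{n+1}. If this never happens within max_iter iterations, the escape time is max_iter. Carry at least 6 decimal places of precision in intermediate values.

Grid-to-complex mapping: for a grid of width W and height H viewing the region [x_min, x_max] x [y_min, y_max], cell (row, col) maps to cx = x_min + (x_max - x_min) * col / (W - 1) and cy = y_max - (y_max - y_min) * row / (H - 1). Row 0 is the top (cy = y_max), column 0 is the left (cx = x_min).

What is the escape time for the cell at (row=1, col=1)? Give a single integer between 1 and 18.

z_0 = 0 + 0i, c = -1.8590 + -0.1680i
Iter 1: z = -1.8590 + -0.1680i, |z|^2 = 3.4841
Iter 2: z = 1.5687 + 0.4566i, |z|^2 = 2.6692
Iter 3: z = 0.3932 + 1.2646i, |z|^2 = 1.7537
Iter 4: z = -3.3036 + 0.8264i, |z|^2 = 11.5964
Escaped at iteration 4

Answer: 4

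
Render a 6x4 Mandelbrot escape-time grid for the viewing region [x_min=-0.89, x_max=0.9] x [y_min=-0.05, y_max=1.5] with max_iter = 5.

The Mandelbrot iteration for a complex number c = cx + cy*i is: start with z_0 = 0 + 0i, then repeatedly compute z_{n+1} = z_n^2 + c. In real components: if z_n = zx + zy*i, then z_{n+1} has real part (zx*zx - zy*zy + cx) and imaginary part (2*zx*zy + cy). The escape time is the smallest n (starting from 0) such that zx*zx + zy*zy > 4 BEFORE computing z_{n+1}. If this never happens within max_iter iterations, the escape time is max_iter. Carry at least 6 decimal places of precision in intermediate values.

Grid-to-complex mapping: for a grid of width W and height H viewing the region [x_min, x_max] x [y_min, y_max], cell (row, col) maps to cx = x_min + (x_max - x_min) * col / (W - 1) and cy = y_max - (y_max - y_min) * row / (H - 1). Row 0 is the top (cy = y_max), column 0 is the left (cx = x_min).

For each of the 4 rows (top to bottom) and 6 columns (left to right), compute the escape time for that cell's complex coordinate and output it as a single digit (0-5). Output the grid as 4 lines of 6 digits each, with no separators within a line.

(row=0, col=0): c = -0.8900 + 1.5000i → escape time 2
(row=0, col=1): c = -0.5320 + 1.5000i → escape time 2
(row=0, col=2): c = -0.1740 + 1.5000i → escape time 2
(row=0, col=3): c = 0.1840 + 1.5000i → escape time 2
(row=0, col=4): c = 0.5420 + 1.5000i → escape time 2
(row=0, col=5): c = 0.9000 + 1.5000i → escape time 2
(row=1, col=0): c = -0.8900 + 0.9833i → escape time 3
(row=1, col=1): c = -0.5320 + 0.9833i → escape time 4
(row=1, col=2): c = -0.1740 + 0.9833i → escape time 5
(row=1, col=3): c = 0.1840 + 0.9833i → escape time 4
(row=1, col=4): c = 0.5420 + 0.9833i → escape time 2
(row=1, col=5): c = 0.9000 + 0.9833i → escape time 2
(row=2, col=0): c = -0.8900 + 0.4667i → escape time 5
(row=2, col=1): c = -0.5320 + 0.4667i → escape time 5
(row=2, col=2): c = -0.1740 + 0.4667i → escape time 5
(row=2, col=3): c = 0.1840 + 0.4667i → escape time 5
(row=2, col=4): c = 0.5420 + 0.4667i → escape time 4
(row=2, col=5): c = 0.9000 + 0.4667i → escape time 3
(row=3, col=0): c = -0.8900 + -0.0500i → escape time 5
(row=3, col=1): c = -0.5320 + -0.0500i → escape time 5
(row=3, col=2): c = -0.1740 + -0.0500i → escape time 5
(row=3, col=3): c = 0.1840 + -0.0500i → escape time 5
(row=3, col=4): c = 0.5420 + -0.0500i → escape time 4
(row=3, col=5): c = 0.9000 + -0.0500i → escape time 3

Answer: 222222
345422
555543
555543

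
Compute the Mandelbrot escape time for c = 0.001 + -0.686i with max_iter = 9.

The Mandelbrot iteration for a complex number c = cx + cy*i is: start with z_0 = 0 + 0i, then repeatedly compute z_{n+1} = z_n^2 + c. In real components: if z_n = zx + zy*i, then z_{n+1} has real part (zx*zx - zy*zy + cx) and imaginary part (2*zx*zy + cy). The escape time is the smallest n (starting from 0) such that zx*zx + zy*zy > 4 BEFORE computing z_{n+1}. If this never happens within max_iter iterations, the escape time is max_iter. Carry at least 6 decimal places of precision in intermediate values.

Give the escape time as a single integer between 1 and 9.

Answer: 9

Derivation:
z_0 = 0 + 0i, c = 0.0010 + -0.6860i
Iter 1: z = 0.0010 + -0.6860i, |z|^2 = 0.4706
Iter 2: z = -0.4696 + -0.6874i, |z|^2 = 0.6930
Iter 3: z = -0.2510 + -0.0404i, |z|^2 = 0.0646
Iter 4: z = 0.0623 + -0.6657i, |z|^2 = 0.4471
Iter 5: z = -0.4383 + -0.7690i, |z|^2 = 0.7835
Iter 6: z = -0.3983 + -0.0119i, |z|^2 = 0.1588
Iter 7: z = 0.1595 + -0.6765i, |z|^2 = 0.4831
Iter 8: z = -0.4312 + -0.9018i, |z|^2 = 0.9992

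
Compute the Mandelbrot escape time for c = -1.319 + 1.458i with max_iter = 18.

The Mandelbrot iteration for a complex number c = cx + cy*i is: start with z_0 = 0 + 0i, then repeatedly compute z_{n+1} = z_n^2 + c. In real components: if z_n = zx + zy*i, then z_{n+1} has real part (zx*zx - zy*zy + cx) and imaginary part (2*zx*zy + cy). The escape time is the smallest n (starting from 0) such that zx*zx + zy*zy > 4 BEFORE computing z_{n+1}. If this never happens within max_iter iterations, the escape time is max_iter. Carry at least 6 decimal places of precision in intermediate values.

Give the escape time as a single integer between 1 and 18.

z_0 = 0 + 0i, c = -1.3190 + 1.4580i
Iter 1: z = -1.3190 + 1.4580i, |z|^2 = 3.8655
Iter 2: z = -1.7050 + -2.3882i, |z|^2 = 8.6106
Escaped at iteration 2

Answer: 2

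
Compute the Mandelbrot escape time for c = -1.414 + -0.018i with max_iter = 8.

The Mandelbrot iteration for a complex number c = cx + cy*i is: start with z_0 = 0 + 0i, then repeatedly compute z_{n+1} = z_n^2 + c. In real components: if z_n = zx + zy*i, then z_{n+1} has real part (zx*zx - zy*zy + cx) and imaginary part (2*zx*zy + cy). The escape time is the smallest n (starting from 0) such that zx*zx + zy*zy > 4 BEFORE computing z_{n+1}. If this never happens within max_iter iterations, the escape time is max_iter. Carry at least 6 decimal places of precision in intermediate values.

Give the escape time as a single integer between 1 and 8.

z_0 = 0 + 0i, c = -1.4140 + -0.0180i
Iter 1: z = -1.4140 + -0.0180i, |z|^2 = 1.9997
Iter 2: z = 0.5851 + 0.0329i, |z|^2 = 0.3434
Iter 3: z = -1.0728 + 0.0205i, |z|^2 = 1.1513
Iter 4: z = -0.2636 + -0.0620i, |z|^2 = 0.0733
Iter 5: z = -1.3484 + 0.0147i, |z|^2 = 1.8183
Iter 6: z = 0.4039 + -0.0576i, |z|^2 = 0.1664
Iter 7: z = -1.2542 + -0.0645i, |z|^2 = 1.5772

Answer: 8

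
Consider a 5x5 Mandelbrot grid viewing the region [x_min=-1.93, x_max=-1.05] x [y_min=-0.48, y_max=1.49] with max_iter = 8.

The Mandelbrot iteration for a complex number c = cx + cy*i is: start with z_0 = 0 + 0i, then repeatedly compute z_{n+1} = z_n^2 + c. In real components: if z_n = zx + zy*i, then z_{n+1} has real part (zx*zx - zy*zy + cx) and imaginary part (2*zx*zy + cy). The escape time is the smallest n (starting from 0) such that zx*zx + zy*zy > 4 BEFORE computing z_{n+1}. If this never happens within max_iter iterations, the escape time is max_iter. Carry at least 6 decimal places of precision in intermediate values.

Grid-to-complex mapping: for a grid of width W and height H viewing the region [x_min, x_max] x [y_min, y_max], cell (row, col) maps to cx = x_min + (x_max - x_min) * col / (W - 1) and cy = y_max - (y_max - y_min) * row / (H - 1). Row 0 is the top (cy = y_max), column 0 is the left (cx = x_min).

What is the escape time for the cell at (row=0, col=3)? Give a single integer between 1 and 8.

z_0 = 0 + 0i, c = -1.2700 + 1.4900i
Iter 1: z = -1.2700 + 1.4900i, |z|^2 = 3.8330
Iter 2: z = -1.8772 + -2.2946i, |z|^2 = 8.7891
Escaped at iteration 2

Answer: 2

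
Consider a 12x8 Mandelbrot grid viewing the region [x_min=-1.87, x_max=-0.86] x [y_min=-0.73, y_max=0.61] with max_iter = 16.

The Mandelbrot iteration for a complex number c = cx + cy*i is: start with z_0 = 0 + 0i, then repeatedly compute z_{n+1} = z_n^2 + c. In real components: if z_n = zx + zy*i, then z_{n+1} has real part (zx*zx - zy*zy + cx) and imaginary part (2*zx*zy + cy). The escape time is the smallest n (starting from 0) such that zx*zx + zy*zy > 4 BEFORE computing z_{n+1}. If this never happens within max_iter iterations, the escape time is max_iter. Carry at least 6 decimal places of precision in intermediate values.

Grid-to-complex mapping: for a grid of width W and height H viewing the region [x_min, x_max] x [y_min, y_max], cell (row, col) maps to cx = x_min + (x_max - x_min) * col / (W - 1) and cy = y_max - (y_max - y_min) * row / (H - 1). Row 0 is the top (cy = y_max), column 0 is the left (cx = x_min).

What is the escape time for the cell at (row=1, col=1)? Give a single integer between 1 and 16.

z_0 = 0 + 0i, c = -1.7782 + 0.4186i
Iter 1: z = -1.7782 + 0.4186i, |z|^2 = 3.3371
Iter 2: z = 1.2085 + -1.0700i, |z|^2 = 2.6055
Iter 3: z = -1.4625 + -2.1678i, |z|^2 = 6.8382
Escaped at iteration 3

Answer: 3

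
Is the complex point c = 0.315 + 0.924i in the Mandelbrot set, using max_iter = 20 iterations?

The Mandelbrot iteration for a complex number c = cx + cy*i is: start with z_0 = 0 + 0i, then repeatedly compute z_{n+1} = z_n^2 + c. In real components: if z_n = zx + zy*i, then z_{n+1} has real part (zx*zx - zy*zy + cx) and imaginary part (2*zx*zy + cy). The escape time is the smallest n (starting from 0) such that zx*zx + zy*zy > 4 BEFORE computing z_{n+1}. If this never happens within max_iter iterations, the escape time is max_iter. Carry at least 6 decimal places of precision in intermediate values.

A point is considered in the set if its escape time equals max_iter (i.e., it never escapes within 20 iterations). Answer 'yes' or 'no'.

z_0 = 0 + 0i, c = 0.3150 + 0.9240i
Iter 1: z = 0.3150 + 0.9240i, |z|^2 = 0.9530
Iter 2: z = -0.4396 + 1.5061i, |z|^2 = 2.4616
Iter 3: z = -1.7602 + -0.4000i, |z|^2 = 3.2583
Iter 4: z = 3.2533 + 2.3323i, |z|^2 = 16.0231
Escaped at iteration 4

Answer: no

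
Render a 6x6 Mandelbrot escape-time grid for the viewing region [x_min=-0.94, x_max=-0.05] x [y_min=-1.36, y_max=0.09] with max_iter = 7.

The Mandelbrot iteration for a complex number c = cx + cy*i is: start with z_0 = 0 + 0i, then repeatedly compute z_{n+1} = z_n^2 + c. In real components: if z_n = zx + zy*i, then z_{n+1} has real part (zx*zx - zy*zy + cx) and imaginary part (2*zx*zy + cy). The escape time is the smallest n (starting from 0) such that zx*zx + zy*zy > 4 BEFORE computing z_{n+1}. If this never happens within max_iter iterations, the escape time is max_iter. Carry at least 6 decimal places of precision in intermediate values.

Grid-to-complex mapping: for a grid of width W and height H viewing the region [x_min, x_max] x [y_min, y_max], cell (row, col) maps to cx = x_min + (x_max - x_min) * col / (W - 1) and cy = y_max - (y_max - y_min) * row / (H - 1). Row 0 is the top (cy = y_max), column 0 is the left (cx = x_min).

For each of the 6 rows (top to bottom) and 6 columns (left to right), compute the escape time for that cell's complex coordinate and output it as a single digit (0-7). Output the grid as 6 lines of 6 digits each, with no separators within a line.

Answer: 777777
777777
567777
445677
333465
222222

Derivation:
(row=0, col=0): c = -0.9400 + 0.0900i → escape time 7
(row=0, col=1): c = -0.7620 + 0.0900i → escape time 7
(row=0, col=2): c = -0.5840 + 0.0900i → escape time 7
(row=0, col=3): c = -0.4060 + 0.0900i → escape time 7
(row=0, col=4): c = -0.2280 + 0.0900i → escape time 7
(row=0, col=5): c = -0.0500 + 0.0900i → escape time 7
(row=1, col=0): c = -0.9400 + -0.2000i → escape time 7
(row=1, col=1): c = -0.7620 + -0.2000i → escape time 7
(row=1, col=2): c = -0.5840 + -0.2000i → escape time 7
(row=1, col=3): c = -0.4060 + -0.2000i → escape time 7
(row=1, col=4): c = -0.2280 + -0.2000i → escape time 7
(row=1, col=5): c = -0.0500 + -0.2000i → escape time 7
(row=2, col=0): c = -0.9400 + -0.4900i → escape time 5
(row=2, col=1): c = -0.7620 + -0.4900i → escape time 6
(row=2, col=2): c = -0.5840 + -0.4900i → escape time 7
(row=2, col=3): c = -0.4060 + -0.4900i → escape time 7
(row=2, col=4): c = -0.2280 + -0.4900i → escape time 7
(row=2, col=5): c = -0.0500 + -0.4900i → escape time 7
(row=3, col=0): c = -0.9400 + -0.7800i → escape time 4
(row=3, col=1): c = -0.7620 + -0.7800i → escape time 4
(row=3, col=2): c = -0.5840 + -0.7800i → escape time 5
(row=3, col=3): c = -0.4060 + -0.7800i → escape time 6
(row=3, col=4): c = -0.2280 + -0.7800i → escape time 7
(row=3, col=5): c = -0.0500 + -0.7800i → escape time 7
(row=4, col=0): c = -0.9400 + -1.0700i → escape time 3
(row=4, col=1): c = -0.7620 + -1.0700i → escape time 3
(row=4, col=2): c = -0.5840 + -1.0700i → escape time 3
(row=4, col=3): c = -0.4060 + -1.0700i → escape time 4
(row=4, col=4): c = -0.2280 + -1.0700i → escape time 6
(row=4, col=5): c = -0.0500 + -1.0700i → escape time 5
(row=5, col=0): c = -0.9400 + -1.3600i → escape time 2
(row=5, col=1): c = -0.7620 + -1.3600i → escape time 2
(row=5, col=2): c = -0.5840 + -1.3600i → escape time 2
(row=5, col=3): c = -0.4060 + -1.3600i → escape time 2
(row=5, col=4): c = -0.2280 + -1.3600i → escape time 2
(row=5, col=5): c = -0.0500 + -1.3600i → escape time 2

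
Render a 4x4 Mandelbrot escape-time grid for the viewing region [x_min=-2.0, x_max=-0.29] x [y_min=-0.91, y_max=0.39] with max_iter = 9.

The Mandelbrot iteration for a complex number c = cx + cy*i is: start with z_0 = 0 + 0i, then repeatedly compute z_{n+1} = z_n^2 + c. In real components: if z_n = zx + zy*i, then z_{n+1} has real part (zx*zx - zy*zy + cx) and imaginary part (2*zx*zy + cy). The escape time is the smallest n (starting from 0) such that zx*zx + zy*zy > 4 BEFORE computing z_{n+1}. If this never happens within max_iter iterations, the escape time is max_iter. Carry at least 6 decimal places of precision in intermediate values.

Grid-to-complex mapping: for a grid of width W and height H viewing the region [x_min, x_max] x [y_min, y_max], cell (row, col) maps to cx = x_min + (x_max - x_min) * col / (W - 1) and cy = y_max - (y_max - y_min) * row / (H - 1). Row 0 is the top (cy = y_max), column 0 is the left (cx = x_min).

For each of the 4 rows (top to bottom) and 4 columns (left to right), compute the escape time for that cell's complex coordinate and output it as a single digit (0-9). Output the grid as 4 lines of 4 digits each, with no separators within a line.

Answer: 1479
1999
1369
1336

Derivation:
(row=0, col=0): c = -2.0000 + 0.3900i → escape time 1
(row=0, col=1): c = -1.4300 + 0.3900i → escape time 4
(row=0, col=2): c = -0.8600 + 0.3900i → escape time 7
(row=0, col=3): c = -0.2900 + 0.3900i → escape time 9
(row=1, col=0): c = -2.0000 + -0.0433i → escape time 1
(row=1, col=1): c = -1.4300 + -0.0433i → escape time 9
(row=1, col=2): c = -0.8600 + -0.0433i → escape time 9
(row=1, col=3): c = -0.2900 + -0.0433i → escape time 9
(row=2, col=0): c = -2.0000 + -0.4767i → escape time 1
(row=2, col=1): c = -1.4300 + -0.4767i → escape time 3
(row=2, col=2): c = -0.8600 + -0.4767i → escape time 6
(row=2, col=3): c = -0.2900 + -0.4767i → escape time 9
(row=3, col=0): c = -2.0000 + -0.9100i → escape time 1
(row=3, col=1): c = -1.4300 + -0.9100i → escape time 3
(row=3, col=2): c = -0.8600 + -0.9100i → escape time 3
(row=3, col=3): c = -0.2900 + -0.9100i → escape time 6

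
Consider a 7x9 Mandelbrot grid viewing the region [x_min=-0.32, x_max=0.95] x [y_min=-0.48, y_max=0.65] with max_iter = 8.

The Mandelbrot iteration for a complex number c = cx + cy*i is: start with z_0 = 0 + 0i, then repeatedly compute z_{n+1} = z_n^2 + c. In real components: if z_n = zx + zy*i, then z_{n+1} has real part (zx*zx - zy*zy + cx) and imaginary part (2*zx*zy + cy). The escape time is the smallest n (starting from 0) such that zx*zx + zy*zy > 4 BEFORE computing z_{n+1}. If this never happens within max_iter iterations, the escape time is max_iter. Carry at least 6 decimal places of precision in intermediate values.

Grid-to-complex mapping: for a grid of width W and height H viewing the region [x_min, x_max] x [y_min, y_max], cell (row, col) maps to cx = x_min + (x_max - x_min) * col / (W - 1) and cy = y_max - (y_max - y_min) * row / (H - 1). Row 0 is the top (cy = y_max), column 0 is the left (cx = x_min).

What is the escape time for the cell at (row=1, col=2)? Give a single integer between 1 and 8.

z_0 = 0 + 0i, c = 0.1033 + 0.5088i
Iter 1: z = 0.1033 + 0.5088i, |z|^2 = 0.2695
Iter 2: z = -0.1448 + 0.6139i, |z|^2 = 0.3978
Iter 3: z = -0.2526 + 0.3309i, |z|^2 = 0.1733
Iter 4: z = 0.0576 + 0.3416i, |z|^2 = 0.1200
Iter 5: z = -0.0100 + 0.5481i, |z|^2 = 0.3005
Iter 6: z = -0.1970 + 0.4978i, |z|^2 = 0.2866
Iter 7: z = -0.1056 + 0.3127i, |z|^2 = 0.1089

Answer: 8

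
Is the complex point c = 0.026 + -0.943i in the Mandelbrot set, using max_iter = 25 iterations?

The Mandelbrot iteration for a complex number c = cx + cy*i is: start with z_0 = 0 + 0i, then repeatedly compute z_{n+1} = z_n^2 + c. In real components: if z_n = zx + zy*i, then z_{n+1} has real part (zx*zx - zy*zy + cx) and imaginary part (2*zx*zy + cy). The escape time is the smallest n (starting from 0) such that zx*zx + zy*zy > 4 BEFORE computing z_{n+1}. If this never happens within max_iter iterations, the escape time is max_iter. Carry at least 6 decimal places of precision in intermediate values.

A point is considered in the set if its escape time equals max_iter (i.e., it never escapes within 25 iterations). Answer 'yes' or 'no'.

Answer: no

Derivation:
z_0 = 0 + 0i, c = 0.0260 + -0.9430i
Iter 1: z = 0.0260 + -0.9430i, |z|^2 = 0.8899
Iter 2: z = -0.8626 + -0.9920i, |z|^2 = 1.7282
Iter 3: z = -0.2141 + 0.7684i, |z|^2 = 0.6363
Iter 4: z = -0.5186 + -1.2720i, |z|^2 = 1.8870
Iter 5: z = -1.3231 + 0.3764i, |z|^2 = 1.8923
Iter 6: z = 1.6350 + -1.9390i, |z|^2 = 6.4329
Escaped at iteration 6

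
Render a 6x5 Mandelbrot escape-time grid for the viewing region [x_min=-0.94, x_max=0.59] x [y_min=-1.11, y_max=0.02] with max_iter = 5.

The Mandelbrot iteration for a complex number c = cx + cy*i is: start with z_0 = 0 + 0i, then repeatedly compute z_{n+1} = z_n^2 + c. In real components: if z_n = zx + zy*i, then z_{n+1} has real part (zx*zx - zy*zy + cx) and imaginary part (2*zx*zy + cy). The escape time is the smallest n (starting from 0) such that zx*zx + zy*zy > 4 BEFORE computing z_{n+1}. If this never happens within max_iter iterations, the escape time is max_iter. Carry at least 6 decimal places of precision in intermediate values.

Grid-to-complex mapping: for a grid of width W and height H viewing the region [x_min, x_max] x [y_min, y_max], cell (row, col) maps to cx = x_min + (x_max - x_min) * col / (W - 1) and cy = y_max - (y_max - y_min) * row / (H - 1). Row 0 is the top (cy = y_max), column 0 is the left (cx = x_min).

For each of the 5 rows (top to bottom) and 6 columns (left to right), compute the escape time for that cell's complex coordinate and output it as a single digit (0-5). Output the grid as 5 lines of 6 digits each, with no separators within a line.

Answer: 555554
555554
555553
345543
334432

Derivation:
(row=0, col=0): c = -0.9400 + 0.0200i → escape time 5
(row=0, col=1): c = -0.6340 + 0.0200i → escape time 5
(row=0, col=2): c = -0.3280 + 0.0200i → escape time 5
(row=0, col=3): c = -0.0220 + 0.0200i → escape time 5
(row=0, col=4): c = 0.2840 + 0.0200i → escape time 5
(row=0, col=5): c = 0.5900 + 0.0200i → escape time 4
(row=1, col=0): c = -0.9400 + -0.2625i → escape time 5
(row=1, col=1): c = -0.6340 + -0.2625i → escape time 5
(row=1, col=2): c = -0.3280 + -0.2625i → escape time 5
(row=1, col=3): c = -0.0220 + -0.2625i → escape time 5
(row=1, col=4): c = 0.2840 + -0.2625i → escape time 5
(row=1, col=5): c = 0.5900 + -0.2625i → escape time 4
(row=2, col=0): c = -0.9400 + -0.5450i → escape time 5
(row=2, col=1): c = -0.6340 + -0.5450i → escape time 5
(row=2, col=2): c = -0.3280 + -0.5450i → escape time 5
(row=2, col=3): c = -0.0220 + -0.5450i → escape time 5
(row=2, col=4): c = 0.2840 + -0.5450i → escape time 5
(row=2, col=5): c = 0.5900 + -0.5450i → escape time 3
(row=3, col=0): c = -0.9400 + -0.8275i → escape time 3
(row=3, col=1): c = -0.6340 + -0.8275i → escape time 4
(row=3, col=2): c = -0.3280 + -0.8275i → escape time 5
(row=3, col=3): c = -0.0220 + -0.8275i → escape time 5
(row=3, col=4): c = 0.2840 + -0.8275i → escape time 4
(row=3, col=5): c = 0.5900 + -0.8275i → escape time 3
(row=4, col=0): c = -0.9400 + -1.1100i → escape time 3
(row=4, col=1): c = -0.6340 + -1.1100i → escape time 3
(row=4, col=2): c = -0.3280 + -1.1100i → escape time 4
(row=4, col=3): c = -0.0220 + -1.1100i → escape time 4
(row=4, col=4): c = 0.2840 + -1.1100i → escape time 3
(row=4, col=5): c = 0.5900 + -1.1100i → escape time 2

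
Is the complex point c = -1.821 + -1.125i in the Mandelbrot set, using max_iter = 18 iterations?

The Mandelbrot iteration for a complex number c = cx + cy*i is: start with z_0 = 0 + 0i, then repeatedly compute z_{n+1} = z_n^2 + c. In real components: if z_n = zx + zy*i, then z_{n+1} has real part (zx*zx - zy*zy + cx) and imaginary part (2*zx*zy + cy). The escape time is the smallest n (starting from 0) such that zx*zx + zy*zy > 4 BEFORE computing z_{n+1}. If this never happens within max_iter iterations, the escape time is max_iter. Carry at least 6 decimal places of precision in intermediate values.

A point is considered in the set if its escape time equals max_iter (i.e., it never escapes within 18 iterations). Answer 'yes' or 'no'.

z_0 = 0 + 0i, c = -1.8210 + -1.1250i
Iter 1: z = -1.8210 + -1.1250i, |z|^2 = 4.5817
Escaped at iteration 1

Answer: no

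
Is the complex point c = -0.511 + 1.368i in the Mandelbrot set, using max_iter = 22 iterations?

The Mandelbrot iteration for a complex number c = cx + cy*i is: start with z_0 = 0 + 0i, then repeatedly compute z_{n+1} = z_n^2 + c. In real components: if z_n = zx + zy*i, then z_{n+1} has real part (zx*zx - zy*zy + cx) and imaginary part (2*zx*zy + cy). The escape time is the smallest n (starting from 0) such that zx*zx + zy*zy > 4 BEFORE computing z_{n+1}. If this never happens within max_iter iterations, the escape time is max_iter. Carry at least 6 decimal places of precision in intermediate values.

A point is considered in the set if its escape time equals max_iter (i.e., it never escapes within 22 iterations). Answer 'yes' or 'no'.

Answer: no

Derivation:
z_0 = 0 + 0i, c = -0.5110 + 1.3680i
Iter 1: z = -0.5110 + 1.3680i, |z|^2 = 2.1325
Iter 2: z = -2.1213 + -0.0301i, |z|^2 = 4.5008
Escaped at iteration 2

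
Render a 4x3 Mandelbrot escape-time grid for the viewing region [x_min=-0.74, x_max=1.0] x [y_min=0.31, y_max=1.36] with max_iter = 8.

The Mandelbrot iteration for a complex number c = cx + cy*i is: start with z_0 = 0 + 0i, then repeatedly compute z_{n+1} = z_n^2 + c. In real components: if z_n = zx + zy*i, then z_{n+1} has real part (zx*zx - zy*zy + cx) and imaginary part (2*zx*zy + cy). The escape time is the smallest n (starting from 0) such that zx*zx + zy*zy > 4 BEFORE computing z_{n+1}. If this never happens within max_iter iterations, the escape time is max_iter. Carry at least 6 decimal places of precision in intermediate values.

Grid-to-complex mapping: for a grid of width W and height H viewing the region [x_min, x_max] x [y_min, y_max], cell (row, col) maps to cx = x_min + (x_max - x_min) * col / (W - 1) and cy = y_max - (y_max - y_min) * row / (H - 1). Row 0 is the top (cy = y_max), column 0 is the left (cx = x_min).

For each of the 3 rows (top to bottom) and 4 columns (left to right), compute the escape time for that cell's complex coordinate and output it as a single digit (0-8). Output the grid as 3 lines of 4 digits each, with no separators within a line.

Answer: 2222
4832
8882

Derivation:
(row=0, col=0): c = -0.7400 + 1.3600i → escape time 2
(row=0, col=1): c = -0.1600 + 1.3600i → escape time 2
(row=0, col=2): c = 0.4200 + 1.3600i → escape time 2
(row=0, col=3): c = 1.0000 + 1.3600i → escape time 2
(row=1, col=0): c = -0.7400 + 0.8350i → escape time 4
(row=1, col=1): c = -0.1600 + 0.8350i → escape time 8
(row=1, col=2): c = 0.4200 + 0.8350i → escape time 3
(row=1, col=3): c = 1.0000 + 0.8350i → escape time 2
(row=2, col=0): c = -0.7400 + 0.3100i → escape time 8
(row=2, col=1): c = -0.1600 + 0.3100i → escape time 8
(row=2, col=2): c = 0.4200 + 0.3100i → escape time 8
(row=2, col=3): c = 1.0000 + 0.3100i → escape time 2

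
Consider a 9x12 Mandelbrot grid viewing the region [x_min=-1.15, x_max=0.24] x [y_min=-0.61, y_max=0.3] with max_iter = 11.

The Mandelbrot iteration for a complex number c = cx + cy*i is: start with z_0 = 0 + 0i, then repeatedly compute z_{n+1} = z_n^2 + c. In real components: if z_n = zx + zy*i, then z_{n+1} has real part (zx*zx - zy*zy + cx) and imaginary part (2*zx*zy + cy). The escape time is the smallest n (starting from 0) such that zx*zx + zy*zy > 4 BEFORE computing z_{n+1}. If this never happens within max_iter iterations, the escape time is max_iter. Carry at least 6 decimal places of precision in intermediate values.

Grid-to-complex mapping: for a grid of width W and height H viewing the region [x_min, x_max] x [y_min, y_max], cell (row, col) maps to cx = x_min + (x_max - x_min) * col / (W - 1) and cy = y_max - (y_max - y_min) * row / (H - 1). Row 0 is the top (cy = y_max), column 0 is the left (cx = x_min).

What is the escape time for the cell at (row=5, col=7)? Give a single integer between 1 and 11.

z_0 = 0 + 0i, c = 0.0662 + -0.1136i
Iter 1: z = 0.0662 + -0.1136i, |z|^2 = 0.0173
Iter 2: z = 0.0577 + -0.1287i, |z|^2 = 0.0199
Iter 3: z = 0.0530 + -0.1285i, |z|^2 = 0.0193
Iter 4: z = 0.0526 + -0.1273i, |z|^2 = 0.0190
Iter 5: z = 0.0528 + -0.1270i, |z|^2 = 0.0189
Iter 6: z = 0.0529 + -0.1271i, |z|^2 = 0.0189
Iter 7: z = 0.0529 + -0.1271i, |z|^2 = 0.0189
Iter 8: z = 0.0529 + -0.1271i, |z|^2 = 0.0189
Iter 9: z = 0.0529 + -0.1271i, |z|^2 = 0.0189
Iter 10: z = 0.0529 + -0.1271i, |z|^2 = 0.0189

Answer: 11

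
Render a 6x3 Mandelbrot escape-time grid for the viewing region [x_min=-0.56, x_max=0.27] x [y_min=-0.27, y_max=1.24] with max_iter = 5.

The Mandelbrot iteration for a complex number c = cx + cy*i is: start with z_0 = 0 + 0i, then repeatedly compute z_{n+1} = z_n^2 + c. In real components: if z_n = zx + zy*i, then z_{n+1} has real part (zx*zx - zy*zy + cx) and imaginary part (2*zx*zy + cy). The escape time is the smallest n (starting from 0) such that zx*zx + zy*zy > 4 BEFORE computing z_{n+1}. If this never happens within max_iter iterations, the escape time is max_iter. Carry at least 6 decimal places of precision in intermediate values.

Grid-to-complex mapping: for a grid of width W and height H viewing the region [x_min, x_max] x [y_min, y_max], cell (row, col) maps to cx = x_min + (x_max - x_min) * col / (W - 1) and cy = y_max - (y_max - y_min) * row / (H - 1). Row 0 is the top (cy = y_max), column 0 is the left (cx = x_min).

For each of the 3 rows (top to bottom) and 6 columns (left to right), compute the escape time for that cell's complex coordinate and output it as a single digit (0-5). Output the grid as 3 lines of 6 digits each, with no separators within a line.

Answer: 333322
555555
555555

Derivation:
(row=0, col=0): c = -0.5600 + 1.2400i → escape time 3
(row=0, col=1): c = -0.3940 + 1.2400i → escape time 3
(row=0, col=2): c = -0.2280 + 1.2400i → escape time 3
(row=0, col=3): c = -0.0620 + 1.2400i → escape time 3
(row=0, col=4): c = 0.1040 + 1.2400i → escape time 2
(row=0, col=5): c = 0.2700 + 1.2400i → escape time 2
(row=1, col=0): c = -0.5600 + 0.4850i → escape time 5
(row=1, col=1): c = -0.3940 + 0.4850i → escape time 5
(row=1, col=2): c = -0.2280 + 0.4850i → escape time 5
(row=1, col=3): c = -0.0620 + 0.4850i → escape time 5
(row=1, col=4): c = 0.1040 + 0.4850i → escape time 5
(row=1, col=5): c = 0.2700 + 0.4850i → escape time 5
(row=2, col=0): c = -0.5600 + -0.2700i → escape time 5
(row=2, col=1): c = -0.3940 + -0.2700i → escape time 5
(row=2, col=2): c = -0.2280 + -0.2700i → escape time 5
(row=2, col=3): c = -0.0620 + -0.2700i → escape time 5
(row=2, col=4): c = 0.1040 + -0.2700i → escape time 5
(row=2, col=5): c = 0.2700 + -0.2700i → escape time 5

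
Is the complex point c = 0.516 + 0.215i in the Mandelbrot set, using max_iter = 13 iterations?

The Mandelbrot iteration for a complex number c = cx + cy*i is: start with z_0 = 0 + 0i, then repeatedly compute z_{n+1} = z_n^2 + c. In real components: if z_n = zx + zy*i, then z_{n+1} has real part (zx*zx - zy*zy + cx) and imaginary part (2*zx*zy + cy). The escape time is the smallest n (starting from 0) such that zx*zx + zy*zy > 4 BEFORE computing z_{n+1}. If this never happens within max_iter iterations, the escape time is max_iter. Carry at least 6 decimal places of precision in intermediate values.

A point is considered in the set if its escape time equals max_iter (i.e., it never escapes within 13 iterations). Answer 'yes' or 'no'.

z_0 = 0 + 0i, c = 0.5160 + 0.2150i
Iter 1: z = 0.5160 + 0.2150i, |z|^2 = 0.3125
Iter 2: z = 0.7360 + 0.4369i, |z|^2 = 0.7326
Iter 3: z = 0.8669 + 0.8581i, |z|^2 = 1.4878
Iter 4: z = 0.5311 + 1.7028i, |z|^2 = 3.1815
Iter 5: z = -2.1013 + 2.0237i, |z|^2 = 8.5110
Escaped at iteration 5

Answer: no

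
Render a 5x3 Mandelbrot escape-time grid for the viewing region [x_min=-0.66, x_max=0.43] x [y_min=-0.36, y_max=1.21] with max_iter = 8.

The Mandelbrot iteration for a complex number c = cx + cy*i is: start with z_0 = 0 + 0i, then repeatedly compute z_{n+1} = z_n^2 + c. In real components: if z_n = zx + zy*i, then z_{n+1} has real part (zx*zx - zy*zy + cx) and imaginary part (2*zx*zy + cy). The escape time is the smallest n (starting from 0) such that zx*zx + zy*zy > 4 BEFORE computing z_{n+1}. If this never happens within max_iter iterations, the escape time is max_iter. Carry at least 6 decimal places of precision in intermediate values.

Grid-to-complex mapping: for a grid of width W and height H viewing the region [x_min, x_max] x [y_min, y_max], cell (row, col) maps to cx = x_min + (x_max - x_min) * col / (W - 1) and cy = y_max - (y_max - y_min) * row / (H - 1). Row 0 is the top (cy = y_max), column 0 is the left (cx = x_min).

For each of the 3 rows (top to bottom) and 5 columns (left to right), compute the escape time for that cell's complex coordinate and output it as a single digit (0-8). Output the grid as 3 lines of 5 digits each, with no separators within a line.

Answer: 33322
88888
88888

Derivation:
(row=0, col=0): c = -0.6600 + 1.2100i → escape time 3
(row=0, col=1): c = -0.3875 + 1.2100i → escape time 3
(row=0, col=2): c = -0.1150 + 1.2100i → escape time 3
(row=0, col=3): c = 0.1575 + 1.2100i → escape time 2
(row=0, col=4): c = 0.4300 + 1.2100i → escape time 2
(row=1, col=0): c = -0.6600 + 0.4250i → escape time 8
(row=1, col=1): c = -0.3875 + 0.4250i → escape time 8
(row=1, col=2): c = -0.1150 + 0.4250i → escape time 8
(row=1, col=3): c = 0.1575 + 0.4250i → escape time 8
(row=1, col=4): c = 0.4300 + 0.4250i → escape time 8
(row=2, col=0): c = -0.6600 + -0.3600i → escape time 8
(row=2, col=1): c = -0.3875 + -0.3600i → escape time 8
(row=2, col=2): c = -0.1150 + -0.3600i → escape time 8
(row=2, col=3): c = 0.1575 + -0.3600i → escape time 8
(row=2, col=4): c = 0.4300 + -0.3600i → escape time 8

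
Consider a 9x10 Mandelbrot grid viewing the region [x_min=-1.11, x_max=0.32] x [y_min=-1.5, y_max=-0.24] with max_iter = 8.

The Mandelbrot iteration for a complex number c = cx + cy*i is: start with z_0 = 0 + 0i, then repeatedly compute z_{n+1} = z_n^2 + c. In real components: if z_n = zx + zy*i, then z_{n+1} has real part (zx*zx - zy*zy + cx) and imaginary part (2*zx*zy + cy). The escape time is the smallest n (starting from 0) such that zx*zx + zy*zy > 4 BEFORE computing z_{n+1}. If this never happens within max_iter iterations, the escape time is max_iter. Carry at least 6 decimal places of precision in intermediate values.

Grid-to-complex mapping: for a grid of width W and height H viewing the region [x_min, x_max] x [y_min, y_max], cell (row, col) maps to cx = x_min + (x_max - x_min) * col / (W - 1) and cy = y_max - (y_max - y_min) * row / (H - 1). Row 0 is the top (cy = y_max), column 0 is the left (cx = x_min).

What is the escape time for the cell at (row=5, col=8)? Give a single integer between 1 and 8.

Answer: 4

Derivation:
z_0 = 0 + 0i, c = 0.3200 + -0.9400i
Iter 1: z = 0.3200 + -0.9400i, |z|^2 = 0.9860
Iter 2: z = -0.4612 + -1.5416i, |z|^2 = 2.5892
Iter 3: z = -1.8438 + 0.4820i, |z|^2 = 3.6320
Iter 4: z = 3.4874 + -2.7173i, |z|^2 = 19.5459
Escaped at iteration 4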